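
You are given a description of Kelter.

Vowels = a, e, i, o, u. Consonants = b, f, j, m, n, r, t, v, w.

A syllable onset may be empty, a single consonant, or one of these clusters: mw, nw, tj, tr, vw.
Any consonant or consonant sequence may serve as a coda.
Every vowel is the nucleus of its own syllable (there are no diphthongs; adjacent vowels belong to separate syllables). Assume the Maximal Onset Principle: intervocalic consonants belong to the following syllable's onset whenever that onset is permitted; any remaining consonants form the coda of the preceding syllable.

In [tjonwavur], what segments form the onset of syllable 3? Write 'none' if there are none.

The vowels are o, a, u — 3 nuclei, so 3 syllables.
/o…a/ gap (V1→V2): /nw/ is a licit onset in full, so it all attaches to the next syllable.
/a…u/ gap (V2→V3): just /v/ — single C goes to the following onset.
Syllabification: tjo.nwa.vur.
Syllable 3 is /vur/: onset /v/, nucleus /u/, coda /r/.

v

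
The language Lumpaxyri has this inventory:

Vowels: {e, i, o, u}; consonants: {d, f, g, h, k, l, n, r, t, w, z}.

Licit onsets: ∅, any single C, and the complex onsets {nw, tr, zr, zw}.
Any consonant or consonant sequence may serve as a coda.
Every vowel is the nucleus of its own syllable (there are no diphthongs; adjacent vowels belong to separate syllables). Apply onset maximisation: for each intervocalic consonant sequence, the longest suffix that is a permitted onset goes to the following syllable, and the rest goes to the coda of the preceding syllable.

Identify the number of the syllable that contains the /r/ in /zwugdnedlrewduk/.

Nuclei (vowels): u, e, e, u → 4 syllables.
/u…e/ gap (V1→V2): /gdn/ splits as /gd/ + /n/ (/n/ is the longest suffix that is a licit onset).
/e…e/ gap (V2→V3): /dlr/ splits as /dl/ + /r/ (/r/ is the longest suffix that is a licit onset).
/e…u/ gap (V3→V4): cluster /wd/ — the longest permitted-onset suffix is /d/; onset = /d/, preceding coda = /w/.
Syllabification: zwugd.nedl.rew.duk.
The /r/ is in the onset of syllable 3 (/rew/).

3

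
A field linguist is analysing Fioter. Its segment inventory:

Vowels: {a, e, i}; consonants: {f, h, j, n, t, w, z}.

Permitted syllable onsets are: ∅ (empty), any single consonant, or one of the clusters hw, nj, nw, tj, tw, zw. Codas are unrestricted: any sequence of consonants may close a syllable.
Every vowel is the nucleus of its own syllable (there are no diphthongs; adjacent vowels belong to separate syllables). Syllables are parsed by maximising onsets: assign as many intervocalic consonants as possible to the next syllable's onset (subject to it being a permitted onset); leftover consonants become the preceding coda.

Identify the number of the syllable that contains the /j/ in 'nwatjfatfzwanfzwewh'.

Vowels present: a, a, a, e; each is a nucleus, giving 4 syllables.
/a…a/ gap (V1→V2): /tjf/ splits as /tj/ + /f/ (/f/ is the longest suffix that is a licit onset).
/a…a/ gap (V2→V3): /tfzw/ — longest licit onset from the right is /zw/, leaving /tf/ as coda.
/a…e/ gap (V3→V4): cluster /nfzw/ — the longest permitted-onset suffix is /zw/; onset = /zw/, preceding coda = /nf/.
So the parse is nwatj.fatf.zwanf.zwewh.
The /j/ is in the coda of syllable 1 (/nwatj/).

1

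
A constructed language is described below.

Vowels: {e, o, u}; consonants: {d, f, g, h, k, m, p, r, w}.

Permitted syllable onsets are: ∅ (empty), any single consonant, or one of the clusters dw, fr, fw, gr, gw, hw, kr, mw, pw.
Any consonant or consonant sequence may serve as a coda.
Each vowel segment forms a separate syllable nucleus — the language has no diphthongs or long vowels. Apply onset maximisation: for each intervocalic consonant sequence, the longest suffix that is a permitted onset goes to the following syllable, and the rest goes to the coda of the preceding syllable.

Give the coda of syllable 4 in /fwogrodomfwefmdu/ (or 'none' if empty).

Nuclei (vowels): o, o, o, e, u → 5 syllables.
/o…o/ gap (V1→V2): /gr/ is a licit onset in full, so it all attaches to the next syllable.
/o…o/ gap (V2→V3): /d/ is a single consonant, so it becomes the next onset.
/o…e/ gap (V3→V4): cluster /mfw/ — the longest permitted-onset suffix is /fw/; onset = /fw/, preceding coda = /m/.
/e…u/ gap (V4→V5): /fmd/ splits as /fm/ + /d/ (/d/ is the longest suffix that is a licit onset).
So the parse is fwo.gro.dom.fwefm.du.
Syllable 4 is /fwefm/: onset /fw/, nucleus /e/, coda /fm/.

fm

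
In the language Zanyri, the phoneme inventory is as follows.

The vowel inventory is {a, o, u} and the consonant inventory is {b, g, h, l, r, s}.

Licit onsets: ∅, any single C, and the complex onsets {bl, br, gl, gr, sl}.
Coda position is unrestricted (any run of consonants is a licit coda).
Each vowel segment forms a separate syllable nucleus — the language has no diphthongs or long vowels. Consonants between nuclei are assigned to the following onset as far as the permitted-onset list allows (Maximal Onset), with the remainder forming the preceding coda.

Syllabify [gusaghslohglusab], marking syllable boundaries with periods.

Vowels present: u, a, o, u, a; each is a nucleus, giving 5 syllables.
σ1/σ2 boundary: /s/ is a single consonant, so it becomes the next onset.
σ2/σ3 boundary: /ghsl/; trying suffixes from longest down, /sl/ is the first permitted one, so coda /gh/ | onset /sl/.
σ3/σ4 boundary: /hgl/ — longest licit onset from the right is /gl/, leaving /h/ as coda.
σ4/σ5 boundary: /s/ → onset of the next syllable (single consonants are always licit onsets).

gu.sagh.sloh.glu.sab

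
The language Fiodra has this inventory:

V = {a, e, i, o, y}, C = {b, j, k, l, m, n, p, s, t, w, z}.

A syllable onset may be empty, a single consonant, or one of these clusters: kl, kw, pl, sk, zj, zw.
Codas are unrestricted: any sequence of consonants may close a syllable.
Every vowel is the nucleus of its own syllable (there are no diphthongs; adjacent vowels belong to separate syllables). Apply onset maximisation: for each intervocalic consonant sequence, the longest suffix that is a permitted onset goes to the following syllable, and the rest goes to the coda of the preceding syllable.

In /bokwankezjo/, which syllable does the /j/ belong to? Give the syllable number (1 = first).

The vowels are o, a, e, o — 4 nuclei, so 4 syllables.
σ1/σ2 boundary: cluster /kw/ — /kw/ is itself a permitted onset, so the whole cluster goes right; preceding coda = ∅.
σ2/σ3 boundary: /nk/ splits as /n/ + /k/ (/k/ is the longest suffix that is a licit onset).
σ3/σ4 boundary: /zj/ is a licit onset in full, so it all attaches to the next syllable.
Result: bo.kwan.ke.zjo.
The /j/ is in the onset of syllable 4 (/zjo/).

4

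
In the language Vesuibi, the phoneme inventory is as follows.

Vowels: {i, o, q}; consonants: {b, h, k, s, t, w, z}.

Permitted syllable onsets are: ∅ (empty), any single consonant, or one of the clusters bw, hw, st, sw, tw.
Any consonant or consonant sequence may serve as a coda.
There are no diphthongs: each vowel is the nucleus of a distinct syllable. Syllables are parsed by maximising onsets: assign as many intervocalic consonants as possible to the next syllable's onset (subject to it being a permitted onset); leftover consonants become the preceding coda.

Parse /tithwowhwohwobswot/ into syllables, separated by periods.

tit.hwow.hwo.hwob.swot

Vowels present: i, o, o, o, o; each is a nucleus, giving 5 syllables.
/i…o/ gap (V1→V2): /thw/ — longest licit onset from the right is /hw/, leaving /t/ as coda.
/o…o/ gap (V2→V3): /whw/; trying suffixes from longest down, /hw/ is the first permitted one, so coda /w/ | onset /hw/.
/o…o/ gap (V3→V4): /hw/ — entire cluster is a permitted onset → onset /hw/, coda ∅.
/o…o/ gap (V4→V5): cluster /bsw/ — the longest permitted-onset suffix is /sw/; onset = /sw/, preceding coda = /b/.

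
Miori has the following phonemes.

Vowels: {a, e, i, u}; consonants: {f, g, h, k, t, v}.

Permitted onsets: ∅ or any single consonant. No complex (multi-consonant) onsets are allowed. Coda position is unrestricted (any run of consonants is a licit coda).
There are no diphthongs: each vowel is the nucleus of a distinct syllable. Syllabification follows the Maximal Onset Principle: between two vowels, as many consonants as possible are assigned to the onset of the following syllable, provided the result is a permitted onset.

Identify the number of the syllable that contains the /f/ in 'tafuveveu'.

Vowels present: a, u, e, e, u; each is a nucleus, giving 5 syllables.
/a…u/ gap (V1→V2): /f/ → onset of the next syllable (single consonants are always licit onsets).
/u…e/ gap (V2→V3): /v/ → onset of the next syllable (single consonants are always licit onsets).
/e…e/ gap (V3→V4): /v/ is a single consonant, so it becomes the next onset.
/e…u/ gap (V4→V5): nothing intervenes; syllable break is V.V.
Result: ta.fu.ve.ve.u.
The /f/ is in the onset of syllable 2 (/fu/).

2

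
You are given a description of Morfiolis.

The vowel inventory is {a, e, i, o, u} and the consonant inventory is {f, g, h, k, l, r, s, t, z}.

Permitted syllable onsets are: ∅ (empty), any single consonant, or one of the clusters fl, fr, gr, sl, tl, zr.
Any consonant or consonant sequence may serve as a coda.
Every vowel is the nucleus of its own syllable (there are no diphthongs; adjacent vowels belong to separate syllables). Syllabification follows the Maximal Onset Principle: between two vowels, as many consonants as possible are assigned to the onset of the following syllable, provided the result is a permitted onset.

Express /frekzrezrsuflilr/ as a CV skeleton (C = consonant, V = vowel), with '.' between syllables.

CCVC.CCVCC.CV.CCVCC

Vowels present: e, e, u, i; each is a nucleus, giving 4 syllables.
/e…e/ gap (V1→V2): /kzr/; trying suffixes from longest down, /zr/ is the first permitted one, so coda /k/ | onset /zr/.
/e…u/ gap (V2→V3): /zrs/ — longest licit onset from the right is /s/, leaving /zr/ as coda.
/u…i/ gap (V3→V4): cluster /fl/ — /fl/ is itself a permitted onset, so the whole cluster goes right; preceding coda = ∅.
Result: frek.zrezr.su.flilr.
Mapping each syllable to C/V: /frek/ → CCVC, /zrezr/ → CCVCC, /su/ → CV, /flilr/ → CCVCC.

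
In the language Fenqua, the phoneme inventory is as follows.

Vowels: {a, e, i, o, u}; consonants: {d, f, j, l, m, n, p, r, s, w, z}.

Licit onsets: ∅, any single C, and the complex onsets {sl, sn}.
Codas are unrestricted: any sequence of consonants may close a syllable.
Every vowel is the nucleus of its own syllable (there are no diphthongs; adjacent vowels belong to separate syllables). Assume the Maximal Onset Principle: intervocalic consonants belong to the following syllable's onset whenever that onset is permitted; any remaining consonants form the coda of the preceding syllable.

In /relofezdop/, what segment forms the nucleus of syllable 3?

Nuclei (vowels): e, o, e, o → 4 syllables.
The third nucleus (vowel 3 from the left) is /e/.

e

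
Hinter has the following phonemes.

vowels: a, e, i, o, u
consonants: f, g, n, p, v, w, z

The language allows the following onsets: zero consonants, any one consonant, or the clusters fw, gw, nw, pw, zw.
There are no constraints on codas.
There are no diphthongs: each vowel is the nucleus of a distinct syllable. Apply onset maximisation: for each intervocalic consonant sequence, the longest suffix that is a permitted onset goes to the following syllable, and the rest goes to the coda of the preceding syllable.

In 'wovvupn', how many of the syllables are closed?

Nuclei (vowels): o, u → 2 syllables.
/o…u/ gap (V1→V2): /vv/ splits as /v/ + /v/ (/v/ is the longest suffix that is a licit onset).
So the parse is wov.vupn.
Classifying each syllable: /wov/ (closed), /vupn/ (closed).
Closed syllables: 2.

2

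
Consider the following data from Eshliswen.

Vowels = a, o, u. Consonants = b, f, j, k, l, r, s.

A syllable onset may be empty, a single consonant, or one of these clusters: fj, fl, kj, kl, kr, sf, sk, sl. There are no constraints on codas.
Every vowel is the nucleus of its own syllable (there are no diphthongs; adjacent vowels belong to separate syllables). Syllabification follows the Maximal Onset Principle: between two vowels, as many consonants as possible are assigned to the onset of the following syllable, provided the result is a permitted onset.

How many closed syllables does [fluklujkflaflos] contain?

2

Nuclei (vowels): u, u, a, o → 4 syllables.
/u…u/ gap (V1→V2): /kl/ is a licit onset in full, so it all attaches to the next syllable.
/u…a/ gap (V2→V3): cluster /jkfl/ — the longest permitted-onset suffix is /fl/; onset = /fl/, preceding coda = /jk/.
/a…o/ gap (V3→V4): /fl/ is a licit onset in full, so it all attaches to the next syllable.
Syllabification: flu.klujk.fla.flos.
Classifying each syllable: /flu/ (open), /klujk/ (closed), /fla/ (open), /flos/ (closed).
Closed syllables: 2.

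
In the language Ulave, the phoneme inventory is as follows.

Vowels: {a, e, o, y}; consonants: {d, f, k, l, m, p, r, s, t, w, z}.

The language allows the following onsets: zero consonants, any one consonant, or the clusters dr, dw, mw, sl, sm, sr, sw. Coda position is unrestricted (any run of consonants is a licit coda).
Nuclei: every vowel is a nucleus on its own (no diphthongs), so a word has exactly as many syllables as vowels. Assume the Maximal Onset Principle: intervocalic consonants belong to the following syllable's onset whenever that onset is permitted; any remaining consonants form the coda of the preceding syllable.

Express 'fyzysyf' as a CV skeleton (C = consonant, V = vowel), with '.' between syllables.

Nuclei (vowels): y, y, y → 3 syllables.
σ1/σ2 boundary: just /z/ — single C goes to the following onset.
σ2/σ3 boundary: /s/ is a single consonant, so it becomes the next onset.
Putting it together: fy.zy.syf.
Mapping each syllable to C/V: /fy/ → CV, /zy/ → CV, /syf/ → CVC.

CV.CV.CVC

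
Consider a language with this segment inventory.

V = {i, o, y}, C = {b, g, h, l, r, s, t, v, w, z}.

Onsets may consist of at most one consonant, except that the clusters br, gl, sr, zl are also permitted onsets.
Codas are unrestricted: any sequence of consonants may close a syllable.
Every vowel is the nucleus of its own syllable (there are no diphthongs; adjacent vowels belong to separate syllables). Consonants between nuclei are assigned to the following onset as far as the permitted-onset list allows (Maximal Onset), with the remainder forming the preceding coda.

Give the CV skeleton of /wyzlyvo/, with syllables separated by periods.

CV.CCV.CV

The vowels are y, y, o — 3 nuclei, so 3 syllables.
σ1/σ2 boundary: cluster /zl/ — /zl/ is itself a permitted onset, so the whole cluster goes right; preceding coda = ∅.
σ2/σ3 boundary: /v/ is a single consonant, so it becomes the next onset.
Result: wy.zly.vo.
Mapping each syllable to C/V: /wy/ → CV, /zly/ → CCV, /vo/ → CV.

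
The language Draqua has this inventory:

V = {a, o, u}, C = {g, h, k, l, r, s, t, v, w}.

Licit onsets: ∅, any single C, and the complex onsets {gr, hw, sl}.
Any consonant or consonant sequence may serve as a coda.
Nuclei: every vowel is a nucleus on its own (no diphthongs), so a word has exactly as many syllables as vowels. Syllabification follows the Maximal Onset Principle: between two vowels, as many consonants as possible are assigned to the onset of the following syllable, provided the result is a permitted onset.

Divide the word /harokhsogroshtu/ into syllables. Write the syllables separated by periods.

ha.rokh.so.grosh.tu

Nuclei (vowels): a, o, o, o, u → 5 syllables.
Between /a/ (V1) and /o/ (V2): /r/ is a single consonant, so it becomes the next onset.
Between /o/ (V2) and /o/ (V3): /khs/; trying suffixes from longest down, /s/ is the first permitted one, so coda /kh/ | onset /s/.
Between /o/ (V3) and /o/ (V4): /gr/ — entire cluster is a permitted onset → onset /gr/, coda ∅.
Between /o/ (V4) and /u/ (V5): /sht/; trying suffixes from longest down, /t/ is the first permitted one, so coda /sh/ | onset /t/.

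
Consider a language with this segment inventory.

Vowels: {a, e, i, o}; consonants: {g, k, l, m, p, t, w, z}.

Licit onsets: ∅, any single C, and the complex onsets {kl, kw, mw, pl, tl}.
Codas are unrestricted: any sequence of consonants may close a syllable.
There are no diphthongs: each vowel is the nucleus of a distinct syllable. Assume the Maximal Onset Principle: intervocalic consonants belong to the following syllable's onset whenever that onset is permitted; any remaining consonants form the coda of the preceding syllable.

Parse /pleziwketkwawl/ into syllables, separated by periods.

ple.ziw.ket.kwawl

Nuclei (vowels): e, i, e, a → 4 syllables.
σ1/σ2 boundary: just /z/ — single C goes to the following onset.
σ2/σ3 boundary: cluster /wk/ — the longest permitted-onset suffix is /k/; onset = /k/, preceding coda = /w/.
σ3/σ4 boundary: /tkw/; trying suffixes from longest down, /kw/ is the first permitted one, so coda /t/ | onset /kw/.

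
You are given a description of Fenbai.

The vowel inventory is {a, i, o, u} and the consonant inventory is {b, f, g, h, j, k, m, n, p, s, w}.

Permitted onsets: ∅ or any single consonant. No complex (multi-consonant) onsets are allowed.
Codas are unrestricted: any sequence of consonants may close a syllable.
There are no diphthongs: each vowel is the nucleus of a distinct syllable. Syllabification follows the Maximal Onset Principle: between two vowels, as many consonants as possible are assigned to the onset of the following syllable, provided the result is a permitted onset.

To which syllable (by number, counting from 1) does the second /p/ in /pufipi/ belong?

3

The vowels are u, i, i — 3 nuclei, so 3 syllables.
/u…i/ gap (V1→V2): /f/ is a single consonant, so it becomes the next onset.
/i…i/ gap (V2→V3): just /p/ — single C goes to the following onset.
So the parse is pu.fi.pi.
The second /p/ is in the onset of syllable 3 (/pi/).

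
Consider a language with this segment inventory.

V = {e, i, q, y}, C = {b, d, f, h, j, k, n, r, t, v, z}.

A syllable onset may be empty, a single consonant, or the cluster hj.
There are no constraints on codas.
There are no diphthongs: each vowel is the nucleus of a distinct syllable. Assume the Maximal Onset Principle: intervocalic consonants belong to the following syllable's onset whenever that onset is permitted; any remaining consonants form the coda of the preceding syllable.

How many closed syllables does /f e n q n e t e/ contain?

0

The vowels are e, q, e, e — 4 nuclei, so 4 syllables.
V1 /e/ – V2 /q/: /n/ is a single consonant, so it becomes the next onset.
V2 /q/ – V3 /e/: /n/ is a single consonant, so it becomes the next onset.
V3 /e/ – V4 /e/: /t/ is a single consonant, so it becomes the next onset.
So the parse is fe.nq.ne.te.
Classifying each syllable: /fe/ (open), /nq/ (open), /ne/ (open), /te/ (open).
Closed syllables: 0.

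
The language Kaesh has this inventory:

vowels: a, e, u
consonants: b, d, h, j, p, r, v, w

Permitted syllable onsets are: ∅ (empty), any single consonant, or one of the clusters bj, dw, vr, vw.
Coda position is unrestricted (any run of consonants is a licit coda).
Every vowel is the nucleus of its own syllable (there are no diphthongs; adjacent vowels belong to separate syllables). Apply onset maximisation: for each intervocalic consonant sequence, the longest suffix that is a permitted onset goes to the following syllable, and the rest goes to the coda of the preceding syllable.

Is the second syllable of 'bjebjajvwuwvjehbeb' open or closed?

closed

The vowels are e, a, u, e, e — 5 nuclei, so 5 syllables.
V1 /e/ – V2 /a/: cluster /bj/ — /bj/ is itself a permitted onset, so the whole cluster goes right; preceding coda = ∅.
V2 /a/ – V3 /u/: /jvw/; trying suffixes from longest down, /vw/ is the first permitted one, so coda /j/ | onset /vw/.
V3 /u/ – V4 /e/: /wvj/ — longest licit onset from the right is /j/, leaving /wv/ as coda.
V4 /e/ – V5 /e/: /hb/ splits as /h/ + /b/ (/b/ is the longest suffix that is a licit onset).
Putting it together: bje.bjaj.vwuwv.jeh.beb.
Syllable 2 is /bjaj/ with coda /j/, so it is closed.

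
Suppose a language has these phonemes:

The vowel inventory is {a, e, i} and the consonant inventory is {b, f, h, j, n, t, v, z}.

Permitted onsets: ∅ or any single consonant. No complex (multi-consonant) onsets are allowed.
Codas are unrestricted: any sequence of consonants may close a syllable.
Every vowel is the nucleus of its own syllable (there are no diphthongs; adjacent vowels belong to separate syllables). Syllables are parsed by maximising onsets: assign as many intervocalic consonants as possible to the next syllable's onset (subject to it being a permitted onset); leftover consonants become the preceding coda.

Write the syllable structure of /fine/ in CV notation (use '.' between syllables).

The vowels are i, e — 2 nuclei, so 2 syllables.
/i…e/ gap (V1→V2): just /n/ — single C goes to the following onset.
Putting it together: fi.ne.
Mapping each syllable to C/V: /fi/ → CV, /ne/ → CV.

CV.CV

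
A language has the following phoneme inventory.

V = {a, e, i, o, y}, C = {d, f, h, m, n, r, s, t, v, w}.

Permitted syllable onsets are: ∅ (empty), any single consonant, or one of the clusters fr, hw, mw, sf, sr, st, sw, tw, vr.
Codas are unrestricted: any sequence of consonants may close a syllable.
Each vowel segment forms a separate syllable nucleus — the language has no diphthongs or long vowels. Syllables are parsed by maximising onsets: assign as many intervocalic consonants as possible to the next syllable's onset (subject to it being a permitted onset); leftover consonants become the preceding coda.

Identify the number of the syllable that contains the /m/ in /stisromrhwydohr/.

2

Nuclei (vowels): i, o, y, o → 4 syllables.
V1 /i/ – V2 /o/: cluster /sr/ — /sr/ is itself a permitted onset, so the whole cluster goes right; preceding coda = ∅.
V2 /o/ – V3 /y/: /mrhw/ splits as /mr/ + /hw/ (/hw/ is the longest suffix that is a licit onset).
V3 /y/ – V4 /o/: /d/ → onset of the next syllable (single consonants are always licit onsets).
So the parse is sti.sromr.hwy.dohr.
The /m/ is in the coda of syllable 2 (/sromr/).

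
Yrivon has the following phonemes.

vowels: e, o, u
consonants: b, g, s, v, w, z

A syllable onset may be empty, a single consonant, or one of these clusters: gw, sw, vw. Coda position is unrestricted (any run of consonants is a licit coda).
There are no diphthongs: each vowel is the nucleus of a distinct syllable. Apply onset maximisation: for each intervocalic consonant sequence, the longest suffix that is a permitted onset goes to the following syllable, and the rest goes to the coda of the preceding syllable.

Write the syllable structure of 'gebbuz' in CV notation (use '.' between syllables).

CVC.CVC

Nuclei (vowels): e, u → 2 syllables.
σ1/σ2 boundary: cluster /bb/ — the longest permitted-onset suffix is /b/; onset = /b/, preceding coda = /b/.
So the parse is geb.buz.
Mapping each syllable to C/V: /geb/ → CVC, /buz/ → CVC.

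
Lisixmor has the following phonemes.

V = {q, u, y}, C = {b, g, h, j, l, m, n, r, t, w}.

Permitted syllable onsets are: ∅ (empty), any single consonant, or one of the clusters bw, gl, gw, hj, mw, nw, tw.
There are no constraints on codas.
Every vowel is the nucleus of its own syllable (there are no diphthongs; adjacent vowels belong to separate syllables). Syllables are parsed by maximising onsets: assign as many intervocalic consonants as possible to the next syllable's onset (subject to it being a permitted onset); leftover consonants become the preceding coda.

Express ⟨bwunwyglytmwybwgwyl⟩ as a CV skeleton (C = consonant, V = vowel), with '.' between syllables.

CCV.CCV.CCVC.CCVCC.CCVC

The vowels are u, y, y, y, y — 5 nuclei, so 5 syllables.
V1 /u/ – V2 /y/: /nw/ is a licit onset in full, so it all attaches to the next syllable.
V2 /y/ – V3 /y/: cluster /gl/ — /gl/ is itself a permitted onset, so the whole cluster goes right; preceding coda = ∅.
V3 /y/ – V4 /y/: /tmw/; trying suffixes from longest down, /mw/ is the first permitted one, so coda /t/ | onset /mw/.
V4 /y/ – V5 /y/: cluster /bwgw/ — the longest permitted-onset suffix is /gw/; onset = /gw/, preceding coda = /bw/.
Result: bwu.nwy.glyt.mwybw.gwyl.
Mapping each syllable to C/V: /bwu/ → CCV, /nwy/ → CCV, /glyt/ → CCVC, /mwybw/ → CCVCC, /gwyl/ → CCVC.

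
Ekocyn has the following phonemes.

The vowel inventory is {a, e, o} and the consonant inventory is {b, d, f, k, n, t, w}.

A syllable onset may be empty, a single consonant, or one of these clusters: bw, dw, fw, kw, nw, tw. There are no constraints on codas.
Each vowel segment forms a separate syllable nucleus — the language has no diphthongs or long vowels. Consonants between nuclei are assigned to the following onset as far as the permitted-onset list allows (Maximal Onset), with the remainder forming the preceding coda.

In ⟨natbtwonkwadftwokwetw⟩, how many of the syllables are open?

Vowels present: a, o, a, o, e; each is a nucleus, giving 5 syllables.
/a…o/ gap (V1→V2): /tbtw/ — longest licit onset from the right is /tw/, leaving /tb/ as coda.
/o…a/ gap (V2→V3): /nkw/ — longest licit onset from the right is /kw/, leaving /n/ as coda.
/a…o/ gap (V3→V4): cluster /dftw/ — the longest permitted-onset suffix is /tw/; onset = /tw/, preceding coda = /df/.
/o…e/ gap (V4→V5): /kw/ is a licit onset in full, so it all attaches to the next syllable.
Putting it together: natb.twon.kwadf.two.kwetw.
Classifying each syllable: /natb/ (closed), /twon/ (closed), /kwadf/ (closed), /two/ (open), /kwetw/ (closed).
Open syllables: 1.

1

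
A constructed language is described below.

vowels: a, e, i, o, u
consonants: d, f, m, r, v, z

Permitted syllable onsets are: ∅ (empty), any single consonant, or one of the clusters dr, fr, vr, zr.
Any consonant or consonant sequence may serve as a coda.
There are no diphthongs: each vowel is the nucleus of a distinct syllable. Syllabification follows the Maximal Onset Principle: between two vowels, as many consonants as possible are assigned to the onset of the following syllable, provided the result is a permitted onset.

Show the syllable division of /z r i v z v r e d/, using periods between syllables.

zrivz.vred

Nuclei (vowels): i, e → 2 syllables.
σ1/σ2 boundary: /vzvr/; trying suffixes from longest down, /vr/ is the first permitted one, so coda /vz/ | onset /vr/.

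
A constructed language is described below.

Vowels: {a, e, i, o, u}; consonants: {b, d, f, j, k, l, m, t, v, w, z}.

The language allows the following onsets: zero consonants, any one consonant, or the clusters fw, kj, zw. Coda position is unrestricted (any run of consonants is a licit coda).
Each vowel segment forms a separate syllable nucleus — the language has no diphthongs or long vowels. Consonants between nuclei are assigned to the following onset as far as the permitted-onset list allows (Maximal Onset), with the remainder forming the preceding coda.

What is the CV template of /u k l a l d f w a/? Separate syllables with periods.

Nuclei (vowels): u, a, a → 3 syllables.
σ1/σ2 boundary: cluster /kl/ — the longest permitted-onset suffix is /l/; onset = /l/, preceding coda = /k/.
σ2/σ3 boundary: /ldfw/ — longest licit onset from the right is /fw/, leaving /ld/ as coda.
So the parse is uk.lald.fwa.
Mapping each syllable to C/V: /uk/ → VC, /lald/ → CVCC, /fwa/ → CCV.

VC.CVCC.CCV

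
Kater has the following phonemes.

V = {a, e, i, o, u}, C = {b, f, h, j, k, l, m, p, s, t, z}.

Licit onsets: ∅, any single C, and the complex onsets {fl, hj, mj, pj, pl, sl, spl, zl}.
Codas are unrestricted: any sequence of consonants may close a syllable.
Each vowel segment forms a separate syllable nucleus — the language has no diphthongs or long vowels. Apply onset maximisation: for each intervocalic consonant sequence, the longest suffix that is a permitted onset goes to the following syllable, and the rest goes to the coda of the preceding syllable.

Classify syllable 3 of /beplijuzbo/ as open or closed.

closed

The vowels are e, i, u, o — 4 nuclei, so 4 syllables.
Between /e/ (V1) and /i/ (V2): cluster /pl/ — /pl/ is itself a permitted onset, so the whole cluster goes right; preceding coda = ∅.
Between /i/ (V2) and /u/ (V3): just /j/ — single C goes to the following onset.
Between /u/ (V3) and /o/ (V4): cluster /zb/ — the longest permitted-onset suffix is /b/; onset = /b/, preceding coda = /z/.
So the parse is be.pli.juz.bo.
Syllable 3 is /juz/ with coda /z/, so it is closed.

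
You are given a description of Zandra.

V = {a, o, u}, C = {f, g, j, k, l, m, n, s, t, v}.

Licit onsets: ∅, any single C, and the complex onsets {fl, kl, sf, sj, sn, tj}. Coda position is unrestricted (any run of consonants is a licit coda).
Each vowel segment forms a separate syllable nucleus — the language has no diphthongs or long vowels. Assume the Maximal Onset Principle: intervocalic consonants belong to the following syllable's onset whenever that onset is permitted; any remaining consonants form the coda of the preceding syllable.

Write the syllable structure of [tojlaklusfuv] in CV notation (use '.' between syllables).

Vowels present: o, a, u, u; each is a nucleus, giving 4 syllables.
V1 /o/ – V2 /a/: /jl/; trying suffixes from longest down, /l/ is the first permitted one, so coda /j/ | onset /l/.
V2 /a/ – V3 /u/: /kl/ — entire cluster is a permitted onset → onset /kl/, coda ∅.
V3 /u/ – V4 /u/: /sf/ — entire cluster is a permitted onset → onset /sf/, coda ∅.
So the parse is toj.la.klu.sfuv.
Mapping each syllable to C/V: /toj/ → CVC, /la/ → CV, /klu/ → CCV, /sfuv/ → CCVC.

CVC.CV.CCV.CCVC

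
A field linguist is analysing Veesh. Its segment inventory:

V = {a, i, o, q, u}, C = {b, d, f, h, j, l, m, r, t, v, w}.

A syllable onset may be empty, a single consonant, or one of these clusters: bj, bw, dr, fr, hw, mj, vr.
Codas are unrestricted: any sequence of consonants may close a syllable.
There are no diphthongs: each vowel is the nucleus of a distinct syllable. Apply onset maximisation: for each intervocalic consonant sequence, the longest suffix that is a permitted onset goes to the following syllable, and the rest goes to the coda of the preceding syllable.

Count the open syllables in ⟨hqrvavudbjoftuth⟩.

1

The vowels are q, a, u, o, u — 5 nuclei, so 5 syllables.
Between /q/ (V1) and /a/ (V2): /rv/ — longest licit onset from the right is /v/, leaving /r/ as coda.
Between /a/ (V2) and /u/ (V3): /v/ is a single consonant, so it becomes the next onset.
Between /u/ (V3) and /o/ (V4): cluster /dbj/ — the longest permitted-onset suffix is /bj/; onset = /bj/, preceding coda = /d/.
Between /o/ (V4) and /u/ (V5): /ft/; trying suffixes from longest down, /t/ is the first permitted one, so coda /f/ | onset /t/.
Syllabification: hqr.va.vud.bjof.tuth.
Classifying each syllable: /hqr/ (closed), /va/ (open), /vud/ (closed), /bjof/ (closed), /tuth/ (closed).
Open syllables: 1.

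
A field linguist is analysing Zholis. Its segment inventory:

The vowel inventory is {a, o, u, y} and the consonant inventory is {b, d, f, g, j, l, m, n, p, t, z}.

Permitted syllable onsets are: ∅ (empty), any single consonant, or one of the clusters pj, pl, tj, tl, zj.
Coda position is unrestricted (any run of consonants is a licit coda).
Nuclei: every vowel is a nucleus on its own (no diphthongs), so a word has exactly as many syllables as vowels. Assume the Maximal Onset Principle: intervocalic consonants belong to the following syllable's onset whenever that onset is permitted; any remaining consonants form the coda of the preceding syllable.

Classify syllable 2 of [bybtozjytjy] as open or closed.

open

Vowels present: y, o, y, y; each is a nucleus, giving 4 syllables.
σ1/σ2 boundary: /bt/ splits as /b/ + /t/ (/t/ is the longest suffix that is a licit onset).
σ2/σ3 boundary: /zj/ — entire cluster is a permitted onset → onset /zj/, coda ∅.
σ3/σ4 boundary: /tj/ is a licit onset in full, so it all attaches to the next syllable.
So the parse is byb.to.zjy.tjy.
Syllable 2 is /to/; it ends in its nucleus with no coda, so it is open.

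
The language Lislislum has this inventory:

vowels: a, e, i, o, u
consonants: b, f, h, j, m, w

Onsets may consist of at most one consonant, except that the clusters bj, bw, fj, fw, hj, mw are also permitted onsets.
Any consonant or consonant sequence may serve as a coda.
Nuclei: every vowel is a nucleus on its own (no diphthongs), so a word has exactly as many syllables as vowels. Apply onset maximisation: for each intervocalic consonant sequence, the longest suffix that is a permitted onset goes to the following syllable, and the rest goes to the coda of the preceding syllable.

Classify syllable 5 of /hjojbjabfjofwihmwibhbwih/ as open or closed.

closed

Nuclei (vowels): o, a, o, i, i, i → 6 syllables.
/o…a/ gap (V1→V2): /jbj/; trying suffixes from longest down, /bj/ is the first permitted one, so coda /j/ | onset /bj/.
/a…o/ gap (V2→V3): /bfj/ — longest licit onset from the right is /fj/, leaving /b/ as coda.
/o…i/ gap (V3→V4): cluster /fw/ — /fw/ is itself a permitted onset, so the whole cluster goes right; preceding coda = ∅.
/i…i/ gap (V4→V5): cluster /hmw/ — the longest permitted-onset suffix is /mw/; onset = /mw/, preceding coda = /h/.
/i…i/ gap (V5→V6): cluster /bhbw/ — the longest permitted-onset suffix is /bw/; onset = /bw/, preceding coda = /bh/.
So the parse is hjoj.bjab.fjo.fwih.mwibh.bwih.
Syllable 5 is /mwibh/ with coda /bh/, so it is closed.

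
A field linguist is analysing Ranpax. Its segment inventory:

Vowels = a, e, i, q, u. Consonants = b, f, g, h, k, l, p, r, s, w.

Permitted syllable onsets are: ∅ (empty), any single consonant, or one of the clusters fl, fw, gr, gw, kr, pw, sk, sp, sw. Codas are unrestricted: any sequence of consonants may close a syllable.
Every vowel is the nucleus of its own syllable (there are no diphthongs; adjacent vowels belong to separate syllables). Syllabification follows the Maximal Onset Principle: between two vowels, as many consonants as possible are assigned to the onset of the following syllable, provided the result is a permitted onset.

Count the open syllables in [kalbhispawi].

Vowels present: a, i, a, i; each is a nucleus, giving 4 syllables.
/a…i/ gap (V1→V2): /lbh/ — longest licit onset from the right is /h/, leaving /lb/ as coda.
/i…a/ gap (V2→V3): cluster /sp/ — /sp/ is itself a permitted onset, so the whole cluster goes right; preceding coda = ∅.
/a…i/ gap (V3→V4): /w/ is a single consonant, so it becomes the next onset.
So the parse is kalb.hi.spa.wi.
Classifying each syllable: /kalb/ (closed), /hi/ (open), /spa/ (open), /wi/ (open).
Open syllables: 3.

3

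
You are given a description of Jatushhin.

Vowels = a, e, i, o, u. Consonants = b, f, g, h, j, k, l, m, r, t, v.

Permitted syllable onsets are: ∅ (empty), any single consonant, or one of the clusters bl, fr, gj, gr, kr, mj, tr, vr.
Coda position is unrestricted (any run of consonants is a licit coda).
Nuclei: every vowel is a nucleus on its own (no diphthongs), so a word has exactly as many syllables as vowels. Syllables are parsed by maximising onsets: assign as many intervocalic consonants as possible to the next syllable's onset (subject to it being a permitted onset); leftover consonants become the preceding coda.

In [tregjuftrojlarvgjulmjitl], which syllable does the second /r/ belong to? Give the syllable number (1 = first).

Vowels present: e, u, o, a, u, i; each is a nucleus, giving 6 syllables.
σ1/σ2 boundary: /gj/ is a licit onset in full, so it all attaches to the next syllable.
σ2/σ3 boundary: /ftr/ splits as /f/ + /tr/ (/tr/ is the longest suffix that is a licit onset).
σ3/σ4 boundary: /jl/ — longest licit onset from the right is /l/, leaving /j/ as coda.
σ4/σ5 boundary: /rvgj/ splits as /rv/ + /gj/ (/gj/ is the longest suffix that is a licit onset).
σ5/σ6 boundary: /lmj/ splits as /l/ + /mj/ (/mj/ is the longest suffix that is a licit onset).
Putting it together: tre.gjuf.troj.larv.gjul.mjitl.
The second /r/ is in the onset of syllable 3 (/troj/).

3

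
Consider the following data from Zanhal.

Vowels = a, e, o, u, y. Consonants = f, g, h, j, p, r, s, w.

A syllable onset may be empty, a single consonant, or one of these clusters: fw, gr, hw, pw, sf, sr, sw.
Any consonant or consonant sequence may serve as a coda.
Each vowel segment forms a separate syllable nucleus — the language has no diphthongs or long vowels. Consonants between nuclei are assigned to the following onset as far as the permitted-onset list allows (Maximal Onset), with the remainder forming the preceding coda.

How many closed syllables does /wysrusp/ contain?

The vowels are y, u — 2 nuclei, so 2 syllables.
σ1/σ2 boundary: /sr/ — entire cluster is a permitted onset → onset /sr/, coda ∅.
So the parse is wy.srusp.
Classifying each syllable: /wy/ (open), /srusp/ (closed).
Closed syllables: 1.

1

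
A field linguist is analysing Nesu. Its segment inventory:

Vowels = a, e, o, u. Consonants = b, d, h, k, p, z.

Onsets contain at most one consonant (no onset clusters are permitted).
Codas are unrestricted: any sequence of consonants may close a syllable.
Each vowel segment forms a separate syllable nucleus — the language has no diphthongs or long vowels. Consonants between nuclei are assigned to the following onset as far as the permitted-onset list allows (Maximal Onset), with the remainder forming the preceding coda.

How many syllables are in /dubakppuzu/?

Nuclei (vowels): u, a, u, u → 4 syllables.

4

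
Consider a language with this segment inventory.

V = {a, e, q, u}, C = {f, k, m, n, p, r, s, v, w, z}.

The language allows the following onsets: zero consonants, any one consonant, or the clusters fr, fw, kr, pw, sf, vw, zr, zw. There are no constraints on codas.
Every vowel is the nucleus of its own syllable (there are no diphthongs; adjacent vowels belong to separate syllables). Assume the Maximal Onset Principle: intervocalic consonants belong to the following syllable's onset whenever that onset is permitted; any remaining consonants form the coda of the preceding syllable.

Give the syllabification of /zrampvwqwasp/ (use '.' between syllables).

zramp.vwq.wasp

The vowels are a, q, a — 3 nuclei, so 3 syllables.
/a…q/ gap (V1→V2): /mpvw/ splits as /mp/ + /vw/ (/vw/ is the longest suffix that is a licit onset).
/q…a/ gap (V2→V3): /w/ → onset of the next syllable (single consonants are always licit onsets).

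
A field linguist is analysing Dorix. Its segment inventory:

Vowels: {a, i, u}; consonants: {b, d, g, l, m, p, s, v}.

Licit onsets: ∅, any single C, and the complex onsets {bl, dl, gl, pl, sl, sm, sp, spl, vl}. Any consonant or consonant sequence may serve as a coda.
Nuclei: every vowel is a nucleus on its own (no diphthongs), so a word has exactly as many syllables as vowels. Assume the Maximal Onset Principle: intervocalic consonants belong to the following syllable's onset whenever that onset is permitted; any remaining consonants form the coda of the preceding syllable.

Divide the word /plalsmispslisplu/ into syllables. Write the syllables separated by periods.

plal.smisp.sli.splu

Nuclei (vowels): a, i, i, u → 4 syllables.
/a…i/ gap (V1→V2): /lsm/; trying suffixes from longest down, /sm/ is the first permitted one, so coda /l/ | onset /sm/.
/i…i/ gap (V2→V3): /spsl/; trying suffixes from longest down, /sl/ is the first permitted one, so coda /sp/ | onset /sl/.
/i…u/ gap (V3→V4): /spl/ is a licit onset in full, so it all attaches to the next syllable.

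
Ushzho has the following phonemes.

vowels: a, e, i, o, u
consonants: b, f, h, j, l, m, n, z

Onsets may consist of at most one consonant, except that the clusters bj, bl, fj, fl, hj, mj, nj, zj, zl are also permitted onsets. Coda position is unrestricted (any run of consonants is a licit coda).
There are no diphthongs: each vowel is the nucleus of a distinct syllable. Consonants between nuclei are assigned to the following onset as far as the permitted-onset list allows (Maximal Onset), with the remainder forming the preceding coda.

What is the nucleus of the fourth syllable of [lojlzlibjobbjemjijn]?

Vowels present: o, i, o, e, i; each is a nucleus, giving 5 syllables.
The fourth nucleus (vowel 4 from the left) is /e/.

e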